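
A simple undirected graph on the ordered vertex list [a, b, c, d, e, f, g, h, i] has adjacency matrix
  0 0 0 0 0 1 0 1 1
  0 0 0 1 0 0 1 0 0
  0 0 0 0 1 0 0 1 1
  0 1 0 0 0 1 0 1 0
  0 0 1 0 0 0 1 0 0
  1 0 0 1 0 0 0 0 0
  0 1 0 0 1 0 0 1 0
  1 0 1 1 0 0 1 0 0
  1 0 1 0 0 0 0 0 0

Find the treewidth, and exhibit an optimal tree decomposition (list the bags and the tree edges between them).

The largest bag has 4 vertices, giving width 3; this decomposition certifies tw(G) ≤ 3. For the lower bound: the 4 vertex sets {b,e,g}, {c}, {h}, {a,d,f,i} are disjoint, each induces a connected subgraph, and every pair is joined by at least one edge of G. Contracting each set to a single vertex therefore yields K_{4} as a minor, and since treewidth is minor-monotone, tw(G) ≥ tw(K_{4}) = 3. The upper and lower bounds meet at 3, so that is the treewidth.

Treewidth 3.
One such decomposition:
Bags: B1 = {b, c, e, g}  B2 = {b, c, g, h}  B3 = {b, c, d, h}  B4 = {c, d, h, i}  B5 = {a, d, h, i}  B6 = {a, d, f, i}
Tree: B1–B2, B2–B3, B3–B4, B4–B5, B5–B6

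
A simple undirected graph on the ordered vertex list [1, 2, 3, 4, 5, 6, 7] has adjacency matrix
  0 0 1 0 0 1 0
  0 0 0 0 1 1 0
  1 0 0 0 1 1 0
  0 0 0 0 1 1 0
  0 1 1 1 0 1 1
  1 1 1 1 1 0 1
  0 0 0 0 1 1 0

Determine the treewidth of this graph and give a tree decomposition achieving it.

Treewidth 2.
Bags: B1 = {3, 5, 6}  B2 = {5, 6, 7}  B3 = {2, 5, 6}  B4 = {4, 5, 6}  B5 = {1, 3, 6}
Tree: B1–B2, B1–B3, B2–B4, B1–B5

Every bag has size at most 3, so the width is 3 − 1 = 2 and tw(G) ≤ 2. On the other hand G contains the 3-clique {1, 3, 6}. A clique must lie in a single bag of any decomposition, so no decomposition can have width below 2. Hence tw(G) = 2 exactly.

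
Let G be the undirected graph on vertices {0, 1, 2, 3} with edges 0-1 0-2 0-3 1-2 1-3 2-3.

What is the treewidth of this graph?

3

A width-3 tree decomposition is:
Bags: B1 = {0, 1, 2, 3}
Tree: (single bag)
A single bag containing all 4 vertices is trivially a valid decomposition of width 3. For the lower bound, the 4 vertices {0, 1, 2, 3} are pairwise adjacent, and any tree decomposition puts a clique entirely inside one bag — forcing width ≥ 3. Combining the bounds, tw(G) = 3.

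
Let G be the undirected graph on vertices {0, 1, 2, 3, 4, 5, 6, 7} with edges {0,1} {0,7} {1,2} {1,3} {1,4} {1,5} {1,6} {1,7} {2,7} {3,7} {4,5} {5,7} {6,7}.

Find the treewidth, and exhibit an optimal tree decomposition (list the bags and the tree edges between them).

Every bag has size at most 3, so the width is 3 − 1 = 2 and tw(G) ≤ 2. Conversely, {1, 4, 5} is a clique of size 3, and the vertices of any clique must share a bag in every tree decomposition; so some bag has ≥ 3 vertices and tw(G) ≥ 2. The upper and lower bounds meet at 2, so that is the treewidth.

Treewidth 2.
Bags: B1 = {1, 6, 7}  B2 = {1, 5, 7}  B3 = {1, 3, 7}  B4 = {1, 4, 5}  B5 = {1, 2, 7}  B6 = {0, 1, 7}
Tree: B1–B2, B1–B3, B2–B4, B1–B5, B1–B6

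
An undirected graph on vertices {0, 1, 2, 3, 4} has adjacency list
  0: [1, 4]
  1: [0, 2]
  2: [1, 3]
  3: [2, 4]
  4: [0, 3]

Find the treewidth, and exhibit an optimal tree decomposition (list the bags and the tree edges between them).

Treewidth 2.
One optimal decomposition is:
Bags: B1 = {0, 3, 4}  B2 = {0, 2, 3}  B3 = {0, 1, 2}
Tree: B1–B2, B2–B3

The largest bag has 3 vertices, giving width 2; this decomposition certifies tw(G) ≤ 2. For the lower bound, G contains the cycle 0–4–3–2–1–0, so G is not a forest; only forests have treewidth ≤ 1, hence tw(G) ≥ 2. Combining the bounds, tw(G) = 2.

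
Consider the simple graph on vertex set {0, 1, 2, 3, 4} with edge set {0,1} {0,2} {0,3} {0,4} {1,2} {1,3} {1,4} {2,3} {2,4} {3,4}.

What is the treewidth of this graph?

4

A width-4 tree decomposition is:
Bags: B1 = {0, 1, 2, 3, 4}
Tree: (single bag)
With just one bag of size 5, the width is 5 − 1 = 4, so tw(G) ≤ 4. For the lower bound, the 5 vertices {0, 1, 2, 3, 4} are pairwise adjacent, and any tree decomposition puts a clique entirely inside one bag — forcing width ≥ 4. Hence tw(G) = 4 exactly.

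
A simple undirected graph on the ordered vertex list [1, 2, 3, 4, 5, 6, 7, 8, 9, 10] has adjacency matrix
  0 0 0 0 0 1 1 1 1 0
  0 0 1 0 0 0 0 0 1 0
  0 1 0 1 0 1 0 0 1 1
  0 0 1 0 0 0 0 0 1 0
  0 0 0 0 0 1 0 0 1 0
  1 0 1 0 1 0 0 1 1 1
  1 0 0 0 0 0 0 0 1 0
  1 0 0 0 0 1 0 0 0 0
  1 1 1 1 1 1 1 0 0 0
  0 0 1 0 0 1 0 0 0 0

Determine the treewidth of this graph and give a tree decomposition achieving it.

Treewidth 2.
One such decomposition:
Bags: B1 = {3, 6, 9}  B2 = {3, 6, 10}  B3 = {3, 4, 9}  B4 = {5, 6, 9}  B5 = {2, 3, 9}  B6 = {1, 6, 9}  B7 = {1, 6, 8}  B8 = {1, 7, 9}
Tree: B1–B2, B1–B3, B1–B4, B1–B5, B4–B6, B6–B7, B6–B8

Each bag holds 3 vertices, so the decomposition has width 2, which upper-bounds the treewidth. On the other hand G contains the 3-clique {1, 6, 8}. A clique must lie in a single bag of any decomposition, so no decomposition can have width below 2. The upper and lower bounds meet at 2, so that is the treewidth.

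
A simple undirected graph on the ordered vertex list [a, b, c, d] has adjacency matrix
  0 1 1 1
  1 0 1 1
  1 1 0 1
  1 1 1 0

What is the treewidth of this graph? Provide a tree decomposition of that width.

A single bag containing all 4 vertices is trivially a valid decomposition of width 3. For the lower bound, the 4 vertices {a, b, c, d} are pairwise adjacent, and any tree decomposition puts a clique entirely inside one bag — forcing width ≥ 3. Combining the bounds, tw(G) = 3.

Treewidth 3.
Bags: B1 = {a, b, c, d}
Tree: (single bag)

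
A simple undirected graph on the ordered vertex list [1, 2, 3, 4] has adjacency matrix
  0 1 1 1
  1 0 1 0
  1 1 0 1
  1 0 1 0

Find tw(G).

A width-2 tree decomposition is:
Bags: B1 = {1, 3, 4}  B2 = {1, 2, 3}
Tree: B1–B2
Each bag holds 3 vertices, so the decomposition has width 2, which upper-bounds the treewidth. For the lower bound, the 3 vertices {1, 2, 3} are pairwise adjacent, and any tree decomposition puts a clique entirely inside one bag — forcing width ≥ 2. Hence tw(G) = 2 exactly.

2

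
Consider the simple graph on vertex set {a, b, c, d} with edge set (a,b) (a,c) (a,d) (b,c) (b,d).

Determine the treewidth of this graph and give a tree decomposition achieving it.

Every bag has size at most 3, so the width is 3 − 1 = 2 and tw(G) ≤ 2. Conversely, {a, b, d} is a clique of size 3, and the vertices of any clique must share a bag in every tree decomposition; so some bag has ≥ 3 vertices and tw(G) ≥ 2. Hence tw(G) = 2 exactly.

Treewidth 2.
Bags: B1 = {a, b, c}  B2 = {a, b, d}
Tree: B1–B2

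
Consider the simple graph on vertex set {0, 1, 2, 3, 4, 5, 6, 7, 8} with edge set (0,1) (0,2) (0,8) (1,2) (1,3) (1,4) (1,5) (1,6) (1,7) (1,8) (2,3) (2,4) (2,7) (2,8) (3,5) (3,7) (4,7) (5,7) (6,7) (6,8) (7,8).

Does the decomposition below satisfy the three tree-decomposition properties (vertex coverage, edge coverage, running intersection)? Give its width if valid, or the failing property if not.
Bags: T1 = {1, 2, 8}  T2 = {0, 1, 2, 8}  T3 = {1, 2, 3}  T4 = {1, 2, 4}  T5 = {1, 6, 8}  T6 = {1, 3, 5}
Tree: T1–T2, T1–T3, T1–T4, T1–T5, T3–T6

A tree decomposition must satisfy three properties: every vertex lies in some bag; for every edge, both endpoints lie together in some bag; and for every vertex, the bags containing it form a connected subtree. Here vertex 7 appears in no bag, so the decomposition is invalid.

No — vertex 7 appears in no bag.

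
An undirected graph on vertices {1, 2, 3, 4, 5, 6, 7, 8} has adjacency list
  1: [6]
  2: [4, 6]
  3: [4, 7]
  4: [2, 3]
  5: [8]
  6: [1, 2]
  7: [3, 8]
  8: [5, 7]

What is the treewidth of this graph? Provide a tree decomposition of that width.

Treewidth 1.
One optimal decomposition is:
Bags: B1 = {1, 6}  B2 = {2, 6}  B3 = {2, 4}  B4 = {3, 4}  B5 = {3, 7}  B6 = {7, 8}  B7 = {5, 8}
Tree: B1–B2, B2–B3, B3–B4, B4–B5, B5–B6, B6–B7

Each bag holds 2 vertices, so the decomposition has width 1, which upper-bounds the treewidth. G has an edge, so its treewidth is at least 1. Hence tw(G) = 1 exactly.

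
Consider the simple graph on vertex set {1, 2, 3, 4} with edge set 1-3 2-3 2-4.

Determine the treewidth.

1

A width-1 tree decomposition is:
Bags: B1 = {2, 3}  B2 = {2, 4}  B3 = {1, 3}
Tree: B1–B2, B1–B3
Every bag has size at most 2, so the width is 2 − 1 = 1 and tw(G) ≤ 1. Since G has at least one edge (e.g. 2–3), it is not an edgeless graph, so tw(G) ≥ 1. The upper and lower bounds meet at 1, so that is the treewidth.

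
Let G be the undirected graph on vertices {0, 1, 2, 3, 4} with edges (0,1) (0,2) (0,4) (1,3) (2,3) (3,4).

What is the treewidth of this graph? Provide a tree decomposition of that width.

Each bag holds 3 vertices, so the decomposition has width 2, which upper-bounds the treewidth. For the lower bound, G contains the cycle 3–2–0–1–3, so G is not a forest; only forests have treewidth ≤ 1, hence tw(G) ≥ 2. The upper and lower bounds meet at 2, so that is the treewidth.

Treewidth 2.
One optimal decomposition is:
Bags: B1 = {0, 2, 3}  B2 = {0, 1, 3}  B3 = {0, 3, 4}
Tree: B1–B2, B2–B3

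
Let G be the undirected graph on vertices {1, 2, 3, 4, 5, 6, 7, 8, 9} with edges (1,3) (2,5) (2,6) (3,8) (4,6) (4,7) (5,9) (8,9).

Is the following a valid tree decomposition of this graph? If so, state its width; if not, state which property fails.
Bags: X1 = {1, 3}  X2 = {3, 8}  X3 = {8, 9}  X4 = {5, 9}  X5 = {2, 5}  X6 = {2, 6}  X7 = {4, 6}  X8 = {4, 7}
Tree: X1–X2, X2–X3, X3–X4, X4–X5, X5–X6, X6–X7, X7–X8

Checking the three conditions: (i) the bags cover all of {1, 2, 3, 4, 5, 6, 7, 8, 9}; (ii) for each edge, some bag contains both endpoints; (iii) the bags containing any fixed vertex form a subtree. All hold, so the decomposition is valid with width 2 − 1 = 1.

Yes; width 1.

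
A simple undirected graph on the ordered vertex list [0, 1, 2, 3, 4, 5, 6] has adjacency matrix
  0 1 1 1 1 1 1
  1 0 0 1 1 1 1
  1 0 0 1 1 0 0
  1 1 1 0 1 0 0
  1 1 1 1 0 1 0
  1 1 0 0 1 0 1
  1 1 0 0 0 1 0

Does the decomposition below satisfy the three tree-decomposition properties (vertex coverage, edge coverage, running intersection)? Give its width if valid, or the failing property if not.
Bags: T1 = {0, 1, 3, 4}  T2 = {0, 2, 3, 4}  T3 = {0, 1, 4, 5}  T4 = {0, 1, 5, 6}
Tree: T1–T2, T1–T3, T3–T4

Vertex coverage: the bags together contain {0, 1, 2, 3, 4, 5, 6}, the full vertex set. Edge coverage: each edge of G has both endpoints in at least one bag. Running intersection: for every vertex, the bags containing it form a connected subtree. All three properties hold, so this is a valid tree decomposition of width max|bag| − 1 = 3, and hence tw(G) ≤ 3.

Yes; width 3.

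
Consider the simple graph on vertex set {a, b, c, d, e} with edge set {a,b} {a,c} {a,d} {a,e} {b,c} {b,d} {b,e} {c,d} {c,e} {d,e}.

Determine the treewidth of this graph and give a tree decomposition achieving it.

A single bag containing all 5 vertices is trivially a valid decomposition of width 4. Conversely, {a, b, c, d, e} is a clique of size 5, and the vertices of any clique must share a bag in every tree decomposition; so some bag has ≥ 5 vertices and tw(G) ≥ 4. Combining the bounds, tw(G) = 4.

Treewidth 4.
Bags: B1 = {a, b, c, d, e}
Tree: (single bag)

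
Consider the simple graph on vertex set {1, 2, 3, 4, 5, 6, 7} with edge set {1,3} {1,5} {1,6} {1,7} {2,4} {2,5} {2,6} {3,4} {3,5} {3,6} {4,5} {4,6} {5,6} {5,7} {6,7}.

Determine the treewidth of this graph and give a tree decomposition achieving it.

Treewidth 3.
One optimal decomposition is:
Bags: B1 = {1, 3, 5, 6}  B2 = {3, 4, 5, 6}  B3 = {2, 4, 5, 6}  B4 = {1, 5, 6, 7}
Tree: B1–B2, B2–B3, B1–B4

The largest bag has 4 vertices, giving width 3; this decomposition certifies tw(G) ≤ 3. Conversely, {1, 3, 5, 6} is a clique of size 4, and the vertices of any clique must share a bag in every tree decomposition; so some bag has ≥ 4 vertices and tw(G) ≥ 3. Combining the bounds, tw(G) = 3.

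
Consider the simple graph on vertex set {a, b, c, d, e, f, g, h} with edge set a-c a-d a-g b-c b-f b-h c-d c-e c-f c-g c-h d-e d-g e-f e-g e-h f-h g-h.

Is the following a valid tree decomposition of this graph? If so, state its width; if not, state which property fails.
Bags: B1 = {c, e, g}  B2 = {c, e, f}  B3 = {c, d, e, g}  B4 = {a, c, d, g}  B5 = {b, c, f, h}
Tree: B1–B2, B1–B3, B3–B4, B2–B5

A tree decomposition must satisfy three properties: every vertex lies in some bag; for every edge, both endpoints lie together in some bag; and for every vertex, the bags containing it form a connected subtree. Here edge (h,e) lies in no bag, so the decomposition is invalid.

No — edge (h,e) lies in no bag.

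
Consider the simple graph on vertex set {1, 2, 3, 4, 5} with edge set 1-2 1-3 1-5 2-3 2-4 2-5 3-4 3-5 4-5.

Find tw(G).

3

A width-3 tree decomposition is:
Bags: B1 = {2, 3, 4, 5}  B2 = {1, 2, 3, 5}
Tree: B1–B2
Every bag has size at most 4, so the width is 4 − 1 = 3 and tw(G) ≤ 3. On the other hand G contains the 4-clique {1, 2, 3, 5}. A clique must lie in a single bag of any decomposition, so no decomposition can have width below 3. The upper and lower bounds meet at 3, so that is the treewidth.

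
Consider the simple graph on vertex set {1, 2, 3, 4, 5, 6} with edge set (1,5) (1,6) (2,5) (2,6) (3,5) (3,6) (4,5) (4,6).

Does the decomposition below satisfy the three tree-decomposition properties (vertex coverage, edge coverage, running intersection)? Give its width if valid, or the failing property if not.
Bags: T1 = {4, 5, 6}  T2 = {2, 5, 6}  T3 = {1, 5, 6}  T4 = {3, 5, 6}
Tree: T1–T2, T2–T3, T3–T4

Checking the three conditions: (i) the bags cover all of {1, 2, 3, 4, 5, 6}; (ii) for each edge, some bag contains both endpoints; (iii) the bags containing any fixed vertex form a subtree. All hold, so the decomposition is valid with width 3 − 1 = 2.

Yes; width 2.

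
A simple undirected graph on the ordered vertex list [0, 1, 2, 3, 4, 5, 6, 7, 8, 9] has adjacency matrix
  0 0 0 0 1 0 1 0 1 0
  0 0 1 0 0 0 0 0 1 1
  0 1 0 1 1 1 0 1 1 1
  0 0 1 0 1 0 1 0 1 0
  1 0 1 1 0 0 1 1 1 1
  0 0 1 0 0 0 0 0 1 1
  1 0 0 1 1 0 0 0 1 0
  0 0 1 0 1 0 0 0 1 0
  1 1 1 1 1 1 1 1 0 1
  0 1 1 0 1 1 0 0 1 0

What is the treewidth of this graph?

A width-3 tree decomposition is:
Bags: B1 = {2, 4, 8, 9}  B2 = {2, 3, 4, 8}  B3 = {2, 5, 8, 9}  B4 = {2, 4, 7, 8}  B5 = {3, 4, 6, 8}  B6 = {1, 2, 8, 9}  B7 = {0, 4, 6, 8}
Tree: B1–B2, B1–B3, B1–B4, B2–B5, B3–B6, B5–B7
Every bag has size at most 4, so the width is 4 − 1 = 3 and tw(G) ≤ 3. Conversely, {0, 4, 6, 8} is a clique of size 4, and the vertices of any clique must share a bag in every tree decomposition; so some bag has ≥ 4 vertices and tw(G) ≥ 3. Combining the bounds, tw(G) = 3.

3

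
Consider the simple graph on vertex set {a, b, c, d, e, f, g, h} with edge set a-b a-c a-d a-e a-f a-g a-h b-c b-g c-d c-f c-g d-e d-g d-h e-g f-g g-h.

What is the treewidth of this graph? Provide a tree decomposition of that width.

The largest bag has 4 vertices, giving width 3; this decomposition certifies tw(G) ≤ 3. Conversely, {a, d, e, g} is a clique of size 4, and the vertices of any clique must share a bag in every tree decomposition; so some bag has ≥ 4 vertices and tw(G) ≥ 3. Combining the bounds, tw(G) = 3.

Treewidth 3.
Bags: B1 = {a, c, d, g}  B2 = {a, d, g, h}  B3 = {a, c, f, g}  B4 = {a, b, c, g}  B5 = {a, d, e, g}
Tree: B1–B2, B1–B3, B3–B4, B2–B5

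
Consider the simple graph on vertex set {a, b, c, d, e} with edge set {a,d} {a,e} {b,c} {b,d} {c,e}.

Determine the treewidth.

A width-2 tree decomposition is:
Bags: B1 = {b, c, e}  B2 = {b, d, e}  B3 = {a, d, e}
Tree: B1–B2, B2–B3
Every bag has size at most 3, so the width is 3 − 1 = 2 and tw(G) ≤ 2. The edges e–c–b–d–a–e form a cycle, so G is not a tree and its treewidth is at least 2. The upper and lower bounds meet at 2, so that is the treewidth.

2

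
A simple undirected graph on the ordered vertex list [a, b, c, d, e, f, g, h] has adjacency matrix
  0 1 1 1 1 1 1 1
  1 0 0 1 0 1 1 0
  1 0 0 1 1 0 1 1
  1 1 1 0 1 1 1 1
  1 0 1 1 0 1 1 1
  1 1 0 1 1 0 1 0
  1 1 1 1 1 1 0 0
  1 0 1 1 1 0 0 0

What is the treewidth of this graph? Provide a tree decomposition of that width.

The largest bag has 5 vertices, giving width 4; this decomposition certifies tw(G) ≤ 4. For the lower bound, the 5 vertices {a, c, d, e, g} are pairwise adjacent, and any tree decomposition puts a clique entirely inside one bag — forcing width ≥ 4. Therefore the treewidth is 4.

Treewidth 4.
One optimal decomposition is:
Bags: B1 = {a, d, e, f, g}  B2 = {a, b, d, f, g}  B3 = {a, c, d, e, g}  B4 = {a, c, d, e, h}
Tree: B1–B2, B1–B3, B3–B4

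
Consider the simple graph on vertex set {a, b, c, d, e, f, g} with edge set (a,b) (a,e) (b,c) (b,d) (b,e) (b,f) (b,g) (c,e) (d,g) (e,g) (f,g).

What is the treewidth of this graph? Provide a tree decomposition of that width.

Treewidth 2.
One optimal decomposition is:
Bags: B1 = {b, d, g}  B2 = {b, e, g}  B3 = {b, f, g}  B4 = {a, b, e}  B5 = {b, c, e}
Tree: B1–B2, B2–B3, B2–B4, B4–B5

The largest bag has 3 vertices, giving width 2; this decomposition certifies tw(G) ≤ 2. On the other hand G contains the 3-clique {b, d, g}. A clique must lie in a single bag of any decomposition, so no decomposition can have width below 2. Combining the bounds, tw(G) = 2.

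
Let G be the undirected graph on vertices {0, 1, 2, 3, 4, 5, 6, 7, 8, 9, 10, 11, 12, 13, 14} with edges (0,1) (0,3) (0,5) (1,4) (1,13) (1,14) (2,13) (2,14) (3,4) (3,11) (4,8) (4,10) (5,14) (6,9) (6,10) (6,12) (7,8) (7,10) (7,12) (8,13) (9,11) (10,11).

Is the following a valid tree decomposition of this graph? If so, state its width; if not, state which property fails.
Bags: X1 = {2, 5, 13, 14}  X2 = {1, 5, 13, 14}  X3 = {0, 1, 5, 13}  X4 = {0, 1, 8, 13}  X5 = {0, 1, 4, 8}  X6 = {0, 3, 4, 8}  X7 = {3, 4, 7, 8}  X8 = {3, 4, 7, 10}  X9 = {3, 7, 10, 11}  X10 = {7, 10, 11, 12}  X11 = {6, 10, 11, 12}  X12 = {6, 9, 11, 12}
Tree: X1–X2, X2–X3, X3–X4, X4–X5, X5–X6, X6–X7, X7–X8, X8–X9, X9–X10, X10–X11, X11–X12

Yes; width 3.

Checking the three conditions: (i) the bags cover all of {0, 1, 2, 3, 4, 5, 6, 7, 8, 9, 10, 11, 12, 13, 14}; (ii) for each edge, some bag contains both endpoints; (iii) the bags containing any fixed vertex form a subtree. All hold, so the decomposition is valid with width 4 − 1 = 3.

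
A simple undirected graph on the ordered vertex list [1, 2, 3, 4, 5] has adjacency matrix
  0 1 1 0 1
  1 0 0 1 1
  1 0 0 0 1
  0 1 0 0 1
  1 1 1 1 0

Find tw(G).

2

A width-2 tree decomposition is:
Bags: B1 = {1, 2, 5}  B2 = {1, 3, 5}  B3 = {2, 4, 5}
Tree: B1–B2, B1–B3
Every bag has size at most 3, so the width is 3 − 1 = 2 and tw(G) ≤ 2. On the other hand G contains the 3-clique {1, 2, 5}. A clique must lie in a single bag of any decomposition, so no decomposition can have width below 2. Hence tw(G) = 2 exactly.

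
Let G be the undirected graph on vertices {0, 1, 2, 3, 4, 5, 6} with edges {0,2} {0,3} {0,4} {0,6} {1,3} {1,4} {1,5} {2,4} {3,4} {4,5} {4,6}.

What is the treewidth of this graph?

2

A width-2 tree decomposition is:
Bags: B1 = {1, 3, 4}  B2 = {0, 3, 4}  B3 = {1, 4, 5}  B4 = {0, 2, 4}  B5 = {0, 4, 6}
Tree: B1–B2, B1–B3, B2–B4, B2–B5
Each bag holds 3 vertices, so the decomposition has width 2, which upper-bounds the treewidth. For the lower bound, the 3 vertices {0, 2, 4} are pairwise adjacent, and any tree decomposition puts a clique entirely inside one bag — forcing width ≥ 2. Hence tw(G) = 2 exactly.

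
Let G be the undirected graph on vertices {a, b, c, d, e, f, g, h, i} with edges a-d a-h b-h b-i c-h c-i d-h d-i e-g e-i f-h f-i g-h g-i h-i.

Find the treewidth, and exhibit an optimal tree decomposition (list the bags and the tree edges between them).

The largest bag has 3 vertices, giving width 2; this decomposition certifies tw(G) ≤ 2. On the other hand G contains the 3-clique {e, g, i}. A clique must lie in a single bag of any decomposition, so no decomposition can have width below 2. Hence tw(G) = 2 exactly.

Treewidth 2.
One optimal decomposition is:
Bags: B1 = {a, d, h}  B2 = {d, h, i}  B3 = {g, h, i}  B4 = {c, h, i}  B5 = {e, g, i}  B6 = {f, h, i}  B7 = {b, h, i}
Tree: B1–B2, B2–B3, B3–B4, B3–B5, B2–B6, B4–B7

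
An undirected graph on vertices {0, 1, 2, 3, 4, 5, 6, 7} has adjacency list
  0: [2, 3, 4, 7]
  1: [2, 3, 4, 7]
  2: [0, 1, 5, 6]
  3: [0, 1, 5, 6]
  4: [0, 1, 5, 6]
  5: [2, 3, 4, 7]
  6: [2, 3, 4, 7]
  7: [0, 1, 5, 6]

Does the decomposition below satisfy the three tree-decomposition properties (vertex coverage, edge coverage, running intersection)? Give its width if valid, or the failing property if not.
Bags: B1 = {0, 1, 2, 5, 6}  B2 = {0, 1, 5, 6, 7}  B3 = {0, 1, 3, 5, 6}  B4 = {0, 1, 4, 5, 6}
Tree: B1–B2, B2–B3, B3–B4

Yes; width 4.

Vertex coverage: the bags together contain {0, 1, 2, 3, 4, 5, 6, 7}, the full vertex set. Edge coverage: each edge of G has both endpoints in at least one bag. Running intersection: for every vertex, the bags containing it form a connected subtree. All three properties hold, so this is a valid tree decomposition of width max|bag| − 1 = 4, and hence tw(G) ≤ 4.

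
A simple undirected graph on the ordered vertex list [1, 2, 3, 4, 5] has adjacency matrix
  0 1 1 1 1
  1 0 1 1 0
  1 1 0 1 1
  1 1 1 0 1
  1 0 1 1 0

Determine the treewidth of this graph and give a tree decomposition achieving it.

Treewidth 3.
Bags: B1 = {1, 3, 4, 5}  B2 = {1, 2, 3, 4}
Tree: B1–B2

The largest bag has 4 vertices, giving width 3; this decomposition certifies tw(G) ≤ 3. On the other hand G contains the 4-clique {1, 2, 3, 4}. A clique must lie in a single bag of any decomposition, so no decomposition can have width below 3. Therefore the treewidth is 3.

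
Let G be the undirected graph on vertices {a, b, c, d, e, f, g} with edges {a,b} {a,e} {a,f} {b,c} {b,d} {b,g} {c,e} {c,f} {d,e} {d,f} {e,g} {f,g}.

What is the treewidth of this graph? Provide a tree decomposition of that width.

Treewidth 3.
Bags: B1 = {b, e, f, g}  B2 = {b, d, e, f}  B3 = {a, b, e, f}  B4 = {b, c, e, f}
Tree: B1–B2, B2–B3, B3–B4

The largest bag has 4 vertices, giving width 3; this decomposition certifies tw(G) ≤ 3. For the lower bound: the 4 vertex sets {f,g}, {d,e}, {b}, {a} are disjoint, each induces a connected subgraph, and every pair is joined by at least one edge of G. Contracting each set to a single vertex therefore yields K_{4} as a minor, and since treewidth is minor-monotone, tw(G) ≥ tw(K_{4}) = 3. The upper and lower bounds meet at 3, so that is the treewidth.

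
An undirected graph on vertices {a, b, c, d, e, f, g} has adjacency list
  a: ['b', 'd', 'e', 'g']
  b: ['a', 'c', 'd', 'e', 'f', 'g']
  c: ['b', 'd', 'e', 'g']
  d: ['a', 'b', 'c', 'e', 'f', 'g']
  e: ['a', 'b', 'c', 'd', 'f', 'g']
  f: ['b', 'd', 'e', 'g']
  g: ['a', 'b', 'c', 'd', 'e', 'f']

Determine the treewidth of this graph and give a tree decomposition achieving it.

Each bag holds 5 vertices, so the decomposition has width 4, which upper-bounds the treewidth. For the lower bound, the 5 vertices {a, b, d, e, g} are pairwise adjacent, and any tree decomposition puts a clique entirely inside one bag — forcing width ≥ 4. The upper and lower bounds meet at 4, so that is the treewidth.

Treewidth 4.
Bags: B1 = {a, b, d, e, g}  B2 = {b, c, d, e, g}  B3 = {b, d, e, f, g}
Tree: B1–B2, B2–B3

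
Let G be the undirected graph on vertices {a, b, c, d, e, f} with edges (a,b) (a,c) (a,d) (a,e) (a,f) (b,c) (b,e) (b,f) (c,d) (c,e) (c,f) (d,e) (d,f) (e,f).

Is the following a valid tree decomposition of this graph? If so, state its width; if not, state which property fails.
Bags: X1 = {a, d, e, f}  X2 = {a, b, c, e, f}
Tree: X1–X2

No — edge (c,d) lies in no bag.

A tree decomposition must satisfy three properties: every vertex lies in some bag; for every edge, both endpoints lie together in some bag; and for every vertex, the bags containing it form a connected subtree. Here edge (c,d) lies in no bag, so the decomposition is invalid.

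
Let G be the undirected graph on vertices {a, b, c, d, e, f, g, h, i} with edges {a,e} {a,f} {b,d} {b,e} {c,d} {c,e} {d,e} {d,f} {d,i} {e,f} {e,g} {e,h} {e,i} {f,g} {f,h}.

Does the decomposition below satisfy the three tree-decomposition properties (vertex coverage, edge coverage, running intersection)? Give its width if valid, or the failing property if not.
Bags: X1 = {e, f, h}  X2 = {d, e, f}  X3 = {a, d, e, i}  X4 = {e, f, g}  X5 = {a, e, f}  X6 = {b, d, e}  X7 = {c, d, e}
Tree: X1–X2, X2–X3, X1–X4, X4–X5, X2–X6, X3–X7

No — bags containing vertex a are not connected in the tree.

A tree decomposition must satisfy three properties: every vertex lies in some bag; for every edge, both endpoints lie together in some bag; and for every vertex, the bags containing it form a connected subtree. Here bags containing vertex a are not connected in the tree, so the decomposition is invalid.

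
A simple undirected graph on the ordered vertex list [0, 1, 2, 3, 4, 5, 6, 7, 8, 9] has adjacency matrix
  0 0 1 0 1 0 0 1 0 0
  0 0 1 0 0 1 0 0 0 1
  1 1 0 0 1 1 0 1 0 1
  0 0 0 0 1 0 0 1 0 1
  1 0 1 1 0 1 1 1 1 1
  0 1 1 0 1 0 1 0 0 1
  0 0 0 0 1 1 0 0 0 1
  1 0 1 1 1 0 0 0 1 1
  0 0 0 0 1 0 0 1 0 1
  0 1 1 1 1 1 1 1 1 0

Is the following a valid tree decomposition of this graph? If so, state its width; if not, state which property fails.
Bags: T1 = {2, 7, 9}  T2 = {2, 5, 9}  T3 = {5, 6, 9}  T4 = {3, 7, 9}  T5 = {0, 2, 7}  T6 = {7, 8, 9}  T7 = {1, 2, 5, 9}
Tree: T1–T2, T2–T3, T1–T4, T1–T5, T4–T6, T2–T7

A tree decomposition must satisfy three properties: every vertex lies in some bag; for every edge, both endpoints lie together in some bag; and for every vertex, the bags containing it form a connected subtree. Here vertex 4 appears in no bag, so the decomposition is invalid.

No — vertex 4 appears in no bag.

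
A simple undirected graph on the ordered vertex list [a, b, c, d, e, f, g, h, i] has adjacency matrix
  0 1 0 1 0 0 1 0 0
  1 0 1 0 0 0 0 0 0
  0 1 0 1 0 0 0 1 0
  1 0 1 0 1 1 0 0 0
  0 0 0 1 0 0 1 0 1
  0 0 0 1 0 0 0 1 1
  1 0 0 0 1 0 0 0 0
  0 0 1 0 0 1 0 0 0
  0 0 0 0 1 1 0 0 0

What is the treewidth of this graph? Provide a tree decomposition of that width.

Treewidth 3.
One optimal decomposition is:
Bags: B1 = {c, f, h, i}  B2 = {c, d, f, i}  B3 = {c, d, e, i}  B4 = {b, c, d, e}  B5 = {a, b, d, e}  B6 = {a, b, e, g}
Tree: B1–B2, B2–B3, B3–B4, B4–B5, B5–B6

Each bag holds 4 vertices, so the decomposition has width 3, which upper-bounds the treewidth. For the lower bound: the 4 vertex sets {f,h,i}, {c}, {d}, {a,b,e,g} are disjoint, each induces a connected subgraph, and every pair is joined by at least one edge of G. Contracting each set to a single vertex therefore yields K_{4} as a minor, and since treewidth is minor-monotone, tw(G) ≥ tw(K_{4}) = 3. Combining the bounds, tw(G) = 3.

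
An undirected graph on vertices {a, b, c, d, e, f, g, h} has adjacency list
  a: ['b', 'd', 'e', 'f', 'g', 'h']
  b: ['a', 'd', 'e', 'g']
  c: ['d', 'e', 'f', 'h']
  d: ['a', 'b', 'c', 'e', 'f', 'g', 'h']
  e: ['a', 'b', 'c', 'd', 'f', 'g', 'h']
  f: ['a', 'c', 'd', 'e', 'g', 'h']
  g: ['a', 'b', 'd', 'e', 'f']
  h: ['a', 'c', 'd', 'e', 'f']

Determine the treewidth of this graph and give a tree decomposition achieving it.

Each bag holds 5 vertices, so the decomposition has width 4, which upper-bounds the treewidth. Conversely, {a, d, e, f, g} is a clique of size 5, and the vertices of any clique must share a bag in every tree decomposition; so some bag has ≥ 5 vertices and tw(G) ≥ 4. Therefore the treewidth is 4.

Treewidth 4.
One optimal decomposition is:
Bags: B1 = {a, d, e, f, h}  B2 = {a, d, e, f, g}  B3 = {c, d, e, f, h}  B4 = {a, b, d, e, g}
Tree: B1–B2, B1–B3, B2–B4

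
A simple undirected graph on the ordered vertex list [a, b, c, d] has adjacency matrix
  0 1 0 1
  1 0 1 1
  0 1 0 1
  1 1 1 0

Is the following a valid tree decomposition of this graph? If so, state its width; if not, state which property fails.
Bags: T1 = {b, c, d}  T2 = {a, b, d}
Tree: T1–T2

Yes; width 2.

Vertex coverage: the bags together contain {a, b, c, d}, the full vertex set. Edge coverage: each edge of G has both endpoints in at least one bag. Running intersection: for every vertex, the bags containing it form a connected subtree. All three properties hold, so this is a valid tree decomposition of width max|bag| − 1 = 2, and hence tw(G) ≤ 2.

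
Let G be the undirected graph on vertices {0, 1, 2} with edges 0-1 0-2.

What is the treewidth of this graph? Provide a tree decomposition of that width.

Treewidth 1.
Bags: B1 = {0, 1}  B2 = {0, 2}
Tree: B1–B2

Every bag has size at most 2, so the width is 2 − 1 = 1 and tw(G) ≤ 1. Since G has at least one edge (e.g. 0–1), it is not an edgeless graph, so tw(G) ≥ 1. Hence tw(G) = 1 exactly.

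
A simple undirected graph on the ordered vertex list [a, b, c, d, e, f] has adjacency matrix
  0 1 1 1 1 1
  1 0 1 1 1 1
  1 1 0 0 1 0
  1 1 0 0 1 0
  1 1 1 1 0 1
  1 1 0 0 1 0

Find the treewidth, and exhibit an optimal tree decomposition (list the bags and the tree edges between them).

Treewidth 3.
Bags: B1 = {a, b, d, e}  B2 = {a, b, e, f}  B3 = {a, b, c, e}
Tree: B1–B2, B2–B3

Each bag holds 4 vertices, so the decomposition has width 3, which upper-bounds the treewidth. For the lower bound, the 4 vertices {a, b, d, e} are pairwise adjacent, and any tree decomposition puts a clique entirely inside one bag — forcing width ≥ 3. Therefore the treewidth is 3.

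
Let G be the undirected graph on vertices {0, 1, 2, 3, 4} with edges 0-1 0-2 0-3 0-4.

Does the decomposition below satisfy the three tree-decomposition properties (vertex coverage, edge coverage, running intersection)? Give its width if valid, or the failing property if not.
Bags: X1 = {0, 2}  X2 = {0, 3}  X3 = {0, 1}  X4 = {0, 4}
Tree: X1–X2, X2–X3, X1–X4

Yes; width 1.

Vertex coverage: the bags together contain {0, 1, 2, 3, 4}, the full vertex set. Edge coverage: each edge of G has both endpoints in at least one bag. Running intersection: for every vertex, the bags containing it form a connected subtree. All three properties hold, so this is a valid tree decomposition of width max|bag| − 1 = 1, and hence tw(G) ≤ 1.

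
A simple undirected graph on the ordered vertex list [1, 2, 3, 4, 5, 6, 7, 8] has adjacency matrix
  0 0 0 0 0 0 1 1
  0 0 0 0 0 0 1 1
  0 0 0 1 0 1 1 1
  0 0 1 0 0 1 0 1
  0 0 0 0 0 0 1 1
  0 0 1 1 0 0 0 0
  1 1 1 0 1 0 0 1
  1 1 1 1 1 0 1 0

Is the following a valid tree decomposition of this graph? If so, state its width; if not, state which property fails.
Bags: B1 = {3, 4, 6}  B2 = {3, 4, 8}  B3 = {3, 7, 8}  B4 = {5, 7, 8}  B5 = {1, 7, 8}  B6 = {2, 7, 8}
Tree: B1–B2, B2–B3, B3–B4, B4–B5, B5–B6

Checking the three conditions: (i) the bags cover all of {1, 2, 3, 4, 5, 6, 7, 8}; (ii) for each edge, some bag contains both endpoints; (iii) the bags containing any fixed vertex form a subtree. All hold, so the decomposition is valid with width 3 − 1 = 2.

Yes; width 2.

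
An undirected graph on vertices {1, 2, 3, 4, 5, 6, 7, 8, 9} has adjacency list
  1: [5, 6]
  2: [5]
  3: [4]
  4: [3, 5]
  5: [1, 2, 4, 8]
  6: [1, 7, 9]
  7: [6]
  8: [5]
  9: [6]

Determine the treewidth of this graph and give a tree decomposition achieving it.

Each bag holds 2 vertices, so the decomposition has width 1, which upper-bounds the treewidth. Any graph with an edge has treewidth ≥ 1, and G has the edge 8–5. Hence tw(G) = 1 exactly.

Treewidth 1.
Bags: B1 = {5, 8}  B2 = {1, 5}  B3 = {4, 5}  B4 = {2, 5}  B5 = {1, 6}  B6 = {6, 9}  B7 = {6, 7}  B8 = {3, 4}
Tree: B1–B2, B1–B3, B3–B4, B2–B5, B5–B6, B6–B7, B3–B8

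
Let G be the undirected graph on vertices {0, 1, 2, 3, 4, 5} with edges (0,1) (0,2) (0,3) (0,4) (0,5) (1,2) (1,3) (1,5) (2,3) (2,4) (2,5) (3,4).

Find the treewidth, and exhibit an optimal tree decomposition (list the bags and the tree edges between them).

Treewidth 3.
Bags: B1 = {0, 2, 3, 4}  B2 = {0, 1, 2, 3}  B3 = {0, 1, 2, 5}
Tree: B1–B2, B2–B3

Every bag has size at most 4, so the width is 4 − 1 = 3 and tw(G) ≤ 3. For the lower bound, the 4 vertices {0, 1, 2, 3} are pairwise adjacent, and any tree decomposition puts a clique entirely inside one bag — forcing width ≥ 3. The upper and lower bounds meet at 3, so that is the treewidth.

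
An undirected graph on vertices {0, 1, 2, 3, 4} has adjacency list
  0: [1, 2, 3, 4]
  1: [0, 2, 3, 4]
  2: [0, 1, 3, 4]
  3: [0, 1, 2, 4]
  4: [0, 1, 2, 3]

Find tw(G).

4

A width-4 tree decomposition is:
Bags: B1 = {0, 1, 2, 3, 4}
Tree: (single bag)
With just one bag of size 5, the width is 5 − 1 = 4, so tw(G) ≤ 4. For the lower bound, the 5 vertices {0, 1, 2, 3, 4} are pairwise adjacent, and any tree decomposition puts a clique entirely inside one bag — forcing width ≥ 4. The upper and lower bounds meet at 4, so that is the treewidth.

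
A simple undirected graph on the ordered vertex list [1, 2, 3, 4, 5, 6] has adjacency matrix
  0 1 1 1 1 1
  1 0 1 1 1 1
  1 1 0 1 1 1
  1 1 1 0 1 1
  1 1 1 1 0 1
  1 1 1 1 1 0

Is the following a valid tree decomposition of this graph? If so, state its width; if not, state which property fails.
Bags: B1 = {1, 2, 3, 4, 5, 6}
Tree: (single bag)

Yes; width 5.

Vertex coverage: the bags together contain {1, 2, 3, 4, 5, 6}, the full vertex set. Edge coverage: each edge of G has both endpoints in at least one bag. Running intersection: for every vertex, the bags containing it form a connected subtree. All three properties hold, so this is a valid tree decomposition of width max|bag| − 1 = 5, and hence tw(G) ≤ 5.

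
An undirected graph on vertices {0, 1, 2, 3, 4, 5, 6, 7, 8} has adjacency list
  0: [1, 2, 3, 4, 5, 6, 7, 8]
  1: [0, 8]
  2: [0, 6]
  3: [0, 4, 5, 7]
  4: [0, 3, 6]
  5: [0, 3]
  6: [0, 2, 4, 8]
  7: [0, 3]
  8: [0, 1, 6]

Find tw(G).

2

A width-2 tree decomposition is:
Bags: B1 = {0, 3, 5}  B2 = {0, 3, 4}  B3 = {0, 4, 6}  B4 = {0, 6, 8}  B5 = {0, 3, 7}  B6 = {0, 2, 6}  B7 = {0, 1, 8}
Tree: B1–B2, B2–B3, B3–B4, B2–B5, B4–B6, B4–B7
Every bag has size at most 3, so the width is 3 − 1 = 2 and tw(G) ≤ 2. For the lower bound, the 3 vertices {0, 1, 8} are pairwise adjacent, and any tree decomposition puts a clique entirely inside one bag — forcing width ≥ 2. Hence tw(G) = 2 exactly.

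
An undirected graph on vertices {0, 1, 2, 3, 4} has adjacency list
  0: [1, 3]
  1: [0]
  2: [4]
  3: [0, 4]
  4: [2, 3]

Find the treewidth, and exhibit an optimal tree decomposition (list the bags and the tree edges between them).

Treewidth 1.
Bags: B1 = {0, 1}  B2 = {0, 3}  B3 = {3, 4}  B4 = {2, 4}
Tree: B1–B2, B2–B3, B3–B4

Each bag holds 2 vertices, so the decomposition has width 1, which upper-bounds the treewidth. G has an edge, so its treewidth is at least 1. Combining the bounds, tw(G) = 1.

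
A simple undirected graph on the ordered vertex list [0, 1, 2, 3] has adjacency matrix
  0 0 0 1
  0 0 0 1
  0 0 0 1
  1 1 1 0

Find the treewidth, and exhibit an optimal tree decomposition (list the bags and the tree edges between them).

Every bag has size at most 2, so the width is 2 − 1 = 1 and tw(G) ≤ 1. Since G has at least one edge (e.g. 3–1), it is not an edgeless graph, so tw(G) ≥ 1. Hence tw(G) = 1 exactly.

Treewidth 1.
Bags: B1 = {1, 3}  B2 = {0, 3}  B3 = {2, 3}
Tree: B1–B2, B2–B3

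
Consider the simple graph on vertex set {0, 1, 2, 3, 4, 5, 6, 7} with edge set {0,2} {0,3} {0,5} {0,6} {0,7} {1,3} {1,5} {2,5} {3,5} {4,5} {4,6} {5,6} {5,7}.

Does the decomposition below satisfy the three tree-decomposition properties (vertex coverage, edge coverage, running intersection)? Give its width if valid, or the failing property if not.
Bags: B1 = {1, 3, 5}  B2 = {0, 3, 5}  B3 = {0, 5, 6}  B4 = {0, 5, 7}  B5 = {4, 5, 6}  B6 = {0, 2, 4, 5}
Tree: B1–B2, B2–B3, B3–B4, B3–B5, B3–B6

A tree decomposition must satisfy three properties: every vertex lies in some bag; for every edge, both endpoints lie together in some bag; and for every vertex, the bags containing it form a connected subtree. Here bags containing vertex 4 are not connected in the tree, so the decomposition is invalid.

No — bags containing vertex 4 are not connected in the tree.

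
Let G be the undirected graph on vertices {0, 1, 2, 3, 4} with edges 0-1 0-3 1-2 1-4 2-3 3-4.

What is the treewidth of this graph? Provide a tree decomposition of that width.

Treewidth 2.
One such decomposition:
Bags: B1 = {1, 3, 4}  B2 = {0, 1, 3}  B3 = {1, 2, 3}
Tree: B1–B2, B2–B3

Every bag has size at most 3, so the width is 3 − 1 = 2 and tw(G) ≤ 2. The edges 3–4–1–0–3 form a cycle, so G is not a tree and its treewidth is at least 2. Combining the bounds, tw(G) = 2.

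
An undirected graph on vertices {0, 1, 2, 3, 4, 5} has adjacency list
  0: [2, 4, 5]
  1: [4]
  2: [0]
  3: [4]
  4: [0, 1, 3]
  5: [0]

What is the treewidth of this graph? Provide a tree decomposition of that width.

Treewidth 1.
One optimal decomposition is:
Bags: B1 = {0, 4}  B2 = {3, 4}  B3 = {1, 4}  B4 = {0, 2}  B5 = {0, 5}
Tree: B1–B2, B1–B3, B1–B4, B1–B5

Each bag holds 2 vertices, so the decomposition has width 1, which upper-bounds the treewidth. Any graph with an edge has treewidth ≥ 1, and G has the edge 0–4. Combining the bounds, tw(G) = 1.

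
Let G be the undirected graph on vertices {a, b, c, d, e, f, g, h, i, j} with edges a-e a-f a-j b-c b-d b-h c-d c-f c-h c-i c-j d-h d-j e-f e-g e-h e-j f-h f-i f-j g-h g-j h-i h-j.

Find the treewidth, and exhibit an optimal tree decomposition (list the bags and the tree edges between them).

Each bag holds 4 vertices, so the decomposition has width 3, which upper-bounds the treewidth. For the lower bound, the 4 vertices {e, g, h, j} are pairwise adjacent, and any tree decomposition puts a clique entirely inside one bag — forcing width ≥ 3. Therefore the treewidth is 3.

Treewidth 3.
Bags: B1 = {e, f, h, j}  B2 = {c, f, h, j}  B3 = {c, d, h, j}  B4 = {e, g, h, j}  B5 = {c, f, h, i}  B6 = {b, c, d, h}  B7 = {a, e, f, j}
Tree: B1–B2, B2–B3, B1–B4, B2–B5, B3–B6, B1–B7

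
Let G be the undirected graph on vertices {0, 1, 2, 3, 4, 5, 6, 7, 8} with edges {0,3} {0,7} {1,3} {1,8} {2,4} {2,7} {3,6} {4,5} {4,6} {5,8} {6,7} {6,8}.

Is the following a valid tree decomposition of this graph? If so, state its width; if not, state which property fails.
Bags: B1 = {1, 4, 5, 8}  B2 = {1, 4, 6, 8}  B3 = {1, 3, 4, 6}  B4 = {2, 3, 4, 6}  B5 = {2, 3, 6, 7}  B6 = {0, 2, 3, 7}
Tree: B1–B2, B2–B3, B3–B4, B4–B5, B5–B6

Yes; width 3.

Every vertex of G appears in some bag (union = {0, 1, 2, 3, 4, 5, 6, 7, 8}); every edge is covered by a bag; and for each vertex v the set of bags containing v is connected in the bag tree. The decomposition is therefore valid. The largest bag has 4 vertices, so the width is 3.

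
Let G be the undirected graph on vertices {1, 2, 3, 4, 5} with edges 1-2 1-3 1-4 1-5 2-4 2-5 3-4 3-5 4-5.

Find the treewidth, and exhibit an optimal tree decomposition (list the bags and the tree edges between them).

Treewidth 3.
One such decomposition:
Bags: B1 = {1, 3, 4, 5}  B2 = {1, 2, 4, 5}
Tree: B1–B2

Every bag has size at most 4, so the width is 4 − 1 = 3 and tw(G) ≤ 3. For the lower bound, the 4 vertices {1, 2, 4, 5} are pairwise adjacent, and any tree decomposition puts a clique entirely inside one bag — forcing width ≥ 3. Combining the bounds, tw(G) = 3.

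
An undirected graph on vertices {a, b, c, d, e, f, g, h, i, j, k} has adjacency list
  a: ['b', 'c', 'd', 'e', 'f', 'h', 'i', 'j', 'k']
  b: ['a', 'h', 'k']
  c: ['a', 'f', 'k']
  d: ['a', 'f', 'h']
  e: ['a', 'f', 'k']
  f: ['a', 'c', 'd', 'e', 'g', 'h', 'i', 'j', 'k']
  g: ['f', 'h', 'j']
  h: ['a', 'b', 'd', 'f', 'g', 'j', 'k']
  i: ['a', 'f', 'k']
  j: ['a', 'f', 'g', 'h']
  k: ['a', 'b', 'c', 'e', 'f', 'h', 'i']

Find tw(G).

A width-3 tree decomposition is:
Bags: B1 = {a, f, h, k}  B2 = {a, c, f, k}  B3 = {a, f, i, k}  B4 = {a, e, f, k}  B5 = {a, b, h, k}  B6 = {a, d, f, h}  B7 = {a, f, h, j}  B8 = {f, g, h, j}
Tree: B1–B2, B1–B3, B2–B4, B1–B5, B1–B6, B6–B7, B7–B8
The largest bag has 4 vertices, giving width 3; this decomposition certifies tw(G) ≤ 3. For the lower bound, the 4 vertices {f, g, h, j} are pairwise adjacent, and any tree decomposition puts a clique entirely inside one bag — forcing width ≥ 3. Therefore the treewidth is 3.

3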